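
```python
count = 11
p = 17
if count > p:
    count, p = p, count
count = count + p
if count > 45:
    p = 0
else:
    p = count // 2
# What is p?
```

Answer: 14

Derivation:
Trace (tracking p):
count = 11  # -> count = 11
p = 17  # -> p = 17
if count > p:  # condition is False
count = count + p  # -> count = 28
if count > 45:  # condition is False
else:
    p = count // 2  # -> p = 14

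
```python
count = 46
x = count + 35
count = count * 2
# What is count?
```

Answer: 92

Derivation:
Trace (tracking count):
count = 46  # -> count = 46
x = count + 35  # -> x = 81
count = count * 2  # -> count = 92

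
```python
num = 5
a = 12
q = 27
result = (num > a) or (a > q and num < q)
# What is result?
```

Answer: False

Derivation:
Trace (tracking result):
num = 5  # -> num = 5
a = 12  # -> a = 12
q = 27  # -> q = 27
result = num > a or (a > q and num < q)  # -> result = False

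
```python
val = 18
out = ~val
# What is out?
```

Answer: -19

Derivation:
Trace (tracking out):
val = 18  # -> val = 18
out = ~val  # -> out = -19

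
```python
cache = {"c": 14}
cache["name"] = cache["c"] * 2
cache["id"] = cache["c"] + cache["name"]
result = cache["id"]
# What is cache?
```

Trace (tracking cache):
cache = {'c': 14}  # -> cache = {'c': 14}
cache['name'] = cache['c'] * 2  # -> cache = {'c': 14, 'name': 28}
cache['id'] = cache['c'] + cache['name']  # -> cache = {'c': 14, 'name': 28, 'id': 42}
result = cache['id']  # -> result = 42

Answer: {'c': 14, 'name': 28, 'id': 42}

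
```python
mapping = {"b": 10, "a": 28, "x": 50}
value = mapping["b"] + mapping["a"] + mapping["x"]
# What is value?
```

Trace (tracking value):
mapping = {'b': 10, 'a': 28, 'x': 50}  # -> mapping = {'b': 10, 'a': 28, 'x': 50}
value = mapping['b'] + mapping['a'] + mapping['x']  # -> value = 88

Answer: 88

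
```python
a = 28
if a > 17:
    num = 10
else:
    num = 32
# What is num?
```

Answer: 10

Derivation:
Trace (tracking num):
a = 28  # -> a = 28
if a > 17:  # condition is True
    num = 10  # -> num = 10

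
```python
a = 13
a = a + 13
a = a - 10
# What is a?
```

Answer: 16

Derivation:
Trace (tracking a):
a = 13  # -> a = 13
a = a + 13  # -> a = 26
a = a - 10  # -> a = 16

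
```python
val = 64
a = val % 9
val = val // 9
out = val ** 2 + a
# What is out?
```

Trace (tracking out):
val = 64  # -> val = 64
a = val % 9  # -> a = 1
val = val // 9  # -> val = 7
out = val ** 2 + a  # -> out = 50

Answer: 50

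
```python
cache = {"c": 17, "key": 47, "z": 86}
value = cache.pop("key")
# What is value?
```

Trace (tracking value):
cache = {'c': 17, 'key': 47, 'z': 86}  # -> cache = {'c': 17, 'key': 47, 'z': 86}
value = cache.pop('key')  # -> value = 47

Answer: 47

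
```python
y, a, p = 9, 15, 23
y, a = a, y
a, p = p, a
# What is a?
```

Trace (tracking a):
y, a, p = (9, 15, 23)  # -> y = 9, a = 15, p = 23
y, a = (a, y)  # -> y = 15, a = 9
a, p = (p, a)  # -> a = 23, p = 9

Answer: 23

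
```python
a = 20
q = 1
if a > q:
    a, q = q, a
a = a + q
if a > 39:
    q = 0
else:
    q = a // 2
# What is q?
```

Answer: 10

Derivation:
Trace (tracking q):
a = 20  # -> a = 20
q = 1  # -> q = 1
if a > q:  # condition is True
    a, q = (q, a)  # -> a = 1, q = 20
a = a + q  # -> a = 21
if a > 39:  # condition is False
else:
    q = a // 2  # -> q = 10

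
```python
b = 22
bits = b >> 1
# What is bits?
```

Answer: 11

Derivation:
Trace (tracking bits):
b = 22  # -> b = 22
bits = b >> 1  # -> bits = 11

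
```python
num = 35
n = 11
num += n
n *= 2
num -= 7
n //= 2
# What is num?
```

Answer: 39

Derivation:
Trace (tracking num):
num = 35  # -> num = 35
n = 11  # -> n = 11
num += n  # -> num = 46
n *= 2  # -> n = 22
num -= 7  # -> num = 39
n //= 2  # -> n = 11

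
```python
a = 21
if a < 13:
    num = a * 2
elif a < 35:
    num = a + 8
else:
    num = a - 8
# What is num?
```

Answer: 29

Derivation:
Trace (tracking num):
a = 21  # -> a = 21
if a < 13:  # condition is False
elif a < 35:  # condition is True
    num = a + 8  # -> num = 29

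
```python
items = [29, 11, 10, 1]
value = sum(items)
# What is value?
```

Trace (tracking value):
items = [29, 11, 10, 1]  # -> items = [29, 11, 10, 1]
value = sum(items)  # -> value = 51

Answer: 51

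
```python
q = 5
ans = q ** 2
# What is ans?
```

Trace (tracking ans):
q = 5  # -> q = 5
ans = q ** 2  # -> ans = 25

Answer: 25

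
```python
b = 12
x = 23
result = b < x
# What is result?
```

Answer: True

Derivation:
Trace (tracking result):
b = 12  # -> b = 12
x = 23  # -> x = 23
result = b < x  # -> result = True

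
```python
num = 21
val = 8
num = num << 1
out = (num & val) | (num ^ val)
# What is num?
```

Trace (tracking num):
num = 21  # -> num = 21
val = 8  # -> val = 8
num = num << 1  # -> num = 42
out = num & val | num ^ val  # -> out = 42

Answer: 42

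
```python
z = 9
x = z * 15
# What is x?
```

Answer: 135

Derivation:
Trace (tracking x):
z = 9  # -> z = 9
x = z * 15  # -> x = 135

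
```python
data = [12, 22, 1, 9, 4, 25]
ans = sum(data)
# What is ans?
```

Trace (tracking ans):
data = [12, 22, 1, 9, 4, 25]  # -> data = [12, 22, 1, 9, 4, 25]
ans = sum(data)  # -> ans = 73

Answer: 73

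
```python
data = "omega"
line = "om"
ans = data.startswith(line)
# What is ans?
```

Trace (tracking ans):
data = 'omega'  # -> data = 'omega'
line = 'om'  # -> line = 'om'
ans = data.startswith(line)  # -> ans = True

Answer: True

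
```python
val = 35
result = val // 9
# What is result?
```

Answer: 3

Derivation:
Trace (tracking result):
val = 35  # -> val = 35
result = val // 9  # -> result = 3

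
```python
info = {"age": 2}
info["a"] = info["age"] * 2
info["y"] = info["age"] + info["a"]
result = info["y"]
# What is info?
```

Answer: {'age': 2, 'a': 4, 'y': 6}

Derivation:
Trace (tracking info):
info = {'age': 2}  # -> info = {'age': 2}
info['a'] = info['age'] * 2  # -> info = {'age': 2, 'a': 4}
info['y'] = info['age'] + info['a']  # -> info = {'age': 2, 'a': 4, 'y': 6}
result = info['y']  # -> result = 6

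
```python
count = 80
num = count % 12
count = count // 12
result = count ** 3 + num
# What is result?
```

Trace (tracking result):
count = 80  # -> count = 80
num = count % 12  # -> num = 8
count = count // 12  # -> count = 6
result = count ** 3 + num  # -> result = 224

Answer: 224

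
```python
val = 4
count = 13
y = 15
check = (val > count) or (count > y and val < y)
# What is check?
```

Answer: False

Derivation:
Trace (tracking check):
val = 4  # -> val = 4
count = 13  # -> count = 13
y = 15  # -> y = 15
check = val > count or (count > y and val < y)  # -> check = False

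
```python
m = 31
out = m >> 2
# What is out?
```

Trace (tracking out):
m = 31  # -> m = 31
out = m >> 2  # -> out = 7

Answer: 7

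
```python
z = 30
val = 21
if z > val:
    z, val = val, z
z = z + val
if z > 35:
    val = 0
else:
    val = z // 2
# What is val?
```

Trace (tracking val):
z = 30  # -> z = 30
val = 21  # -> val = 21
if z > val:  # condition is True
    z, val = (val, z)  # -> z = 21, val = 30
z = z + val  # -> z = 51
if z > 35:  # condition is True
    val = 0  # -> val = 0

Answer: 0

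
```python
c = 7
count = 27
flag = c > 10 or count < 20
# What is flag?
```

Trace (tracking flag):
c = 7  # -> c = 7
count = 27  # -> count = 27
flag = c > 10 or count < 20  # -> flag = False

Answer: False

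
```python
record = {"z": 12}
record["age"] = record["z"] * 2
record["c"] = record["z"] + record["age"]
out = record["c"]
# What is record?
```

Trace (tracking record):
record = {'z': 12}  # -> record = {'z': 12}
record['age'] = record['z'] * 2  # -> record = {'z': 12, 'age': 24}
record['c'] = record['z'] + record['age']  # -> record = {'z': 12, 'age': 24, 'c': 36}
out = record['c']  # -> out = 36

Answer: {'z': 12, 'age': 24, 'c': 36}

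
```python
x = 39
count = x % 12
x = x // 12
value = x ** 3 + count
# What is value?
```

Trace (tracking value):
x = 39  # -> x = 39
count = x % 12  # -> count = 3
x = x // 12  # -> x = 3
value = x ** 3 + count  # -> value = 30

Answer: 30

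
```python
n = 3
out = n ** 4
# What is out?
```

Trace (tracking out):
n = 3  # -> n = 3
out = n ** 4  # -> out = 81

Answer: 81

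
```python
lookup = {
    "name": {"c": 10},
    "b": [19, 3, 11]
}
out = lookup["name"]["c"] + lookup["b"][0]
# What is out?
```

Trace (tracking out):
lookup = {'name': {'c': 10}, 'b': [19, 3, 11]}  # -> lookup = {'name': {'c': 10}, 'b': [19, 3, 11]}
out = lookup['name']['c'] + lookup['b'][0]  # -> out = 29

Answer: 29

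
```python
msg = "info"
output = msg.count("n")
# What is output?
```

Answer: 1

Derivation:
Trace (tracking output):
msg = 'info'  # -> msg = 'info'
output = msg.count('n')  # -> output = 1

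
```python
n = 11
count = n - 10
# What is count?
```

Trace (tracking count):
n = 11  # -> n = 11
count = n - 10  # -> count = 1

Answer: 1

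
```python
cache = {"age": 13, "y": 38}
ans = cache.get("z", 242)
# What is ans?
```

Trace (tracking ans):
cache = {'age': 13, 'y': 38}  # -> cache = {'age': 13, 'y': 38}
ans = cache.get('z', 242)  # -> ans = 242

Answer: 242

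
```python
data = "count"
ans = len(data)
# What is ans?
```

Answer: 5

Derivation:
Trace (tracking ans):
data = 'count'  # -> data = 'count'
ans = len(data)  # -> ans = 5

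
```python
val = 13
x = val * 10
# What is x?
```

Trace (tracking x):
val = 13  # -> val = 13
x = val * 10  # -> x = 130

Answer: 130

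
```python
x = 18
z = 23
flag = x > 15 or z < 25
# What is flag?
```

Answer: True

Derivation:
Trace (tracking flag):
x = 18  # -> x = 18
z = 23  # -> z = 23
flag = x > 15 or z < 25  # -> flag = True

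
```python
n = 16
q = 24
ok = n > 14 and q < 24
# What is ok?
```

Trace (tracking ok):
n = 16  # -> n = 16
q = 24  # -> q = 24
ok = n > 14 and q < 24  # -> ok = False

Answer: False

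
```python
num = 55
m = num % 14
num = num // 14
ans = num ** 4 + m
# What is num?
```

Trace (tracking num):
num = 55  # -> num = 55
m = num % 14  # -> m = 13
num = num // 14  # -> num = 3
ans = num ** 4 + m  # -> ans = 94

Answer: 3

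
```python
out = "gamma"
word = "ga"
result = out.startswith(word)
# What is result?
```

Trace (tracking result):
out = 'gamma'  # -> out = 'gamma'
word = 'ga'  # -> word = 'ga'
result = out.startswith(word)  # -> result = True

Answer: True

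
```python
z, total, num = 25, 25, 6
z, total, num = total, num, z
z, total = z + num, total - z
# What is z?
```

Trace (tracking z):
z, total, num = (25, 25, 6)  # -> z = 25, total = 25, num = 6
z, total, num = (total, num, z)  # -> z = 25, total = 6, num = 25
z, total = (z + num, total - z)  # -> z = 50, total = -19

Answer: 50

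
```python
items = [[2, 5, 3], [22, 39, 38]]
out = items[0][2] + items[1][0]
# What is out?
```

Trace (tracking out):
items = [[2, 5, 3], [22, 39, 38]]  # -> items = [[2, 5, 3], [22, 39, 38]]
out = items[0][2] + items[1][0]  # -> out = 25

Answer: 25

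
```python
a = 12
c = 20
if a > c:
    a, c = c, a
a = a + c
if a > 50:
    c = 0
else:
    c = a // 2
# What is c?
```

Answer: 16

Derivation:
Trace (tracking c):
a = 12  # -> a = 12
c = 20  # -> c = 20
if a > c:  # condition is False
a = a + c  # -> a = 32
if a > 50:  # condition is False
else:
    c = a // 2  # -> c = 16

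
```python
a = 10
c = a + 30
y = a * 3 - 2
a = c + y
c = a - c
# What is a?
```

Trace (tracking a):
a = 10  # -> a = 10
c = a + 30  # -> c = 40
y = a * 3 - 2  # -> y = 28
a = c + y  # -> a = 68
c = a - c  # -> c = 28

Answer: 68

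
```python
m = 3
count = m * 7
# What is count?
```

Trace (tracking count):
m = 3  # -> m = 3
count = m * 7  # -> count = 21

Answer: 21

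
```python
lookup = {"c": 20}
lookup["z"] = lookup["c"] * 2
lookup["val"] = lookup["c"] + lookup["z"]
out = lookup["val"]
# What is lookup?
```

Answer: {'c': 20, 'z': 40, 'val': 60}

Derivation:
Trace (tracking lookup):
lookup = {'c': 20}  # -> lookup = {'c': 20}
lookup['z'] = lookup['c'] * 2  # -> lookup = {'c': 20, 'z': 40}
lookup['val'] = lookup['c'] + lookup['z']  # -> lookup = {'c': 20, 'z': 40, 'val': 60}
out = lookup['val']  # -> out = 60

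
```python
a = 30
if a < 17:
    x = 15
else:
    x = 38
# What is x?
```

Trace (tracking x):
a = 30  # -> a = 30
if a < 17:  # condition is False
else:
    x = 38  # -> x = 38

Answer: 38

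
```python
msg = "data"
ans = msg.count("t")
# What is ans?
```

Trace (tracking ans):
msg = 'data'  # -> msg = 'data'
ans = msg.count('t')  # -> ans = 1

Answer: 1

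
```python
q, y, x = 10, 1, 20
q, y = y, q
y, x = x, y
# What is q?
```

Answer: 1

Derivation:
Trace (tracking q):
q, y, x = (10, 1, 20)  # -> q = 10, y = 1, x = 20
q, y = (y, q)  # -> q = 1, y = 10
y, x = (x, y)  # -> y = 20, x = 10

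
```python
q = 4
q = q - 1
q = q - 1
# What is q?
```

Trace (tracking q):
q = 4  # -> q = 4
q = q - 1  # -> q = 3
q = q - 1  # -> q = 2

Answer: 2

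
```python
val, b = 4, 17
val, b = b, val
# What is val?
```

Answer: 17

Derivation:
Trace (tracking val):
val, b = (4, 17)  # -> val = 4, b = 17
val, b = (b, val)  # -> val = 17, b = 4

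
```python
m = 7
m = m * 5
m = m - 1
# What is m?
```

Answer: 34

Derivation:
Trace (tracking m):
m = 7  # -> m = 7
m = m * 5  # -> m = 35
m = m - 1  # -> m = 34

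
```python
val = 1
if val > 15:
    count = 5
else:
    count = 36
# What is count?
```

Trace (tracking count):
val = 1  # -> val = 1
if val > 15:  # condition is False
else:
    count = 36  # -> count = 36

Answer: 36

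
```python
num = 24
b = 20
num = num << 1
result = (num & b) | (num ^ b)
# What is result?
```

Trace (tracking result):
num = 24  # -> num = 24
b = 20  # -> b = 20
num = num << 1  # -> num = 48
result = num & b | num ^ b  # -> result = 52

Answer: 52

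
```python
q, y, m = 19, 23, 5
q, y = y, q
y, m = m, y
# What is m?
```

Answer: 19

Derivation:
Trace (tracking m):
q, y, m = (19, 23, 5)  # -> q = 19, y = 23, m = 5
q, y = (y, q)  # -> q = 23, y = 19
y, m = (m, y)  # -> y = 5, m = 19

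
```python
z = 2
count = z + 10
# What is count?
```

Answer: 12

Derivation:
Trace (tracking count):
z = 2  # -> z = 2
count = z + 10  # -> count = 12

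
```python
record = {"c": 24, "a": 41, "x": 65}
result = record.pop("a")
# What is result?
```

Trace (tracking result):
record = {'c': 24, 'a': 41, 'x': 65}  # -> record = {'c': 24, 'a': 41, 'x': 65}
result = record.pop('a')  # -> result = 41

Answer: 41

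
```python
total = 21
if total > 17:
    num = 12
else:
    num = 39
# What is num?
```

Answer: 12

Derivation:
Trace (tracking num):
total = 21  # -> total = 21
if total > 17:  # condition is True
    num = 12  # -> num = 12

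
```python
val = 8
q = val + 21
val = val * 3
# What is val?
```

Answer: 24

Derivation:
Trace (tracking val):
val = 8  # -> val = 8
q = val + 21  # -> q = 29
val = val * 3  # -> val = 24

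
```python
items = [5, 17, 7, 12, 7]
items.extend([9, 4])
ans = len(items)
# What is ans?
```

Trace (tracking ans):
items = [5, 17, 7, 12, 7]  # -> items = [5, 17, 7, 12, 7]
items.extend([9, 4])  # -> items = [5, 17, 7, 12, 7, 9, 4]
ans = len(items)  # -> ans = 7

Answer: 7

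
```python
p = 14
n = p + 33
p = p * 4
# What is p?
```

Answer: 56

Derivation:
Trace (tracking p):
p = 14  # -> p = 14
n = p + 33  # -> n = 47
p = p * 4  # -> p = 56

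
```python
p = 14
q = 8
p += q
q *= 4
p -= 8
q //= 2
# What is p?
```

Trace (tracking p):
p = 14  # -> p = 14
q = 8  # -> q = 8
p += q  # -> p = 22
q *= 4  # -> q = 32
p -= 8  # -> p = 14
q //= 2  # -> q = 16

Answer: 14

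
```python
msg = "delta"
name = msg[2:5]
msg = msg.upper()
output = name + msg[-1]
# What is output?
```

Trace (tracking output):
msg = 'delta'  # -> msg = 'delta'
name = msg[2:5]  # -> name = 'lta'
msg = msg.upper()  # -> msg = 'DELTA'
output = name + msg[-1]  # -> output = 'ltaA'

Answer: 'ltaA'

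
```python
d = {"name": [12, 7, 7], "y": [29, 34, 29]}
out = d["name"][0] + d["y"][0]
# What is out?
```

Answer: 41

Derivation:
Trace (tracking out):
d = {'name': [12, 7, 7], 'y': [29, 34, 29]}  # -> d = {'name': [12, 7, 7], 'y': [29, 34, 29]}
out = d['name'][0] + d['y'][0]  # -> out = 41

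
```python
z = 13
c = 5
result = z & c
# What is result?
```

Trace (tracking result):
z = 13  # -> z = 13
c = 5  # -> c = 5
result = z & c  # -> result = 5

Answer: 5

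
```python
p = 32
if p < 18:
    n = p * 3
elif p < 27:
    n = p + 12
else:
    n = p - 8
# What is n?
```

Answer: 24

Derivation:
Trace (tracking n):
p = 32  # -> p = 32
if p < 18:  # condition is False
elif p < 27:  # condition is False
else:
    n = p - 8  # -> n = 24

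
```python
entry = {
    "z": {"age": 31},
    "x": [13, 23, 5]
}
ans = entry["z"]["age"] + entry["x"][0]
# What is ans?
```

Answer: 44

Derivation:
Trace (tracking ans):
entry = {'z': {'age': 31}, 'x': [13, 23, 5]}  # -> entry = {'z': {'age': 31}, 'x': [13, 23, 5]}
ans = entry['z']['age'] + entry['x'][0]  # -> ans = 44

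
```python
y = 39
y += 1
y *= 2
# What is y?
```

Trace (tracking y):
y = 39  # -> y = 39
y += 1  # -> y = 40
y *= 2  # -> y = 80

Answer: 80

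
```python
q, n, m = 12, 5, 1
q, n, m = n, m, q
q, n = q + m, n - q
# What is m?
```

Answer: 12

Derivation:
Trace (tracking m):
q, n, m = (12, 5, 1)  # -> q = 12, n = 5, m = 1
q, n, m = (n, m, q)  # -> q = 5, n = 1, m = 12
q, n = (q + m, n - q)  # -> q = 17, n = -4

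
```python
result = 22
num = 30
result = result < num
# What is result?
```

Answer: True

Derivation:
Trace (tracking result):
result = 22  # -> result = 22
num = 30  # -> num = 30
result = result < num  # -> result = True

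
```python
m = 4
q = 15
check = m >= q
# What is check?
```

Trace (tracking check):
m = 4  # -> m = 4
q = 15  # -> q = 15
check = m >= q  # -> check = False

Answer: False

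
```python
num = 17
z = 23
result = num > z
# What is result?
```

Trace (tracking result):
num = 17  # -> num = 17
z = 23  # -> z = 23
result = num > z  # -> result = False

Answer: False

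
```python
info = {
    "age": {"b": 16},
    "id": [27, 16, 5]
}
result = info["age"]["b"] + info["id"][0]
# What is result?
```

Trace (tracking result):
info = {'age': {'b': 16}, 'id': [27, 16, 5]}  # -> info = {'age': {'b': 16}, 'id': [27, 16, 5]}
result = info['age']['b'] + info['id'][0]  # -> result = 43

Answer: 43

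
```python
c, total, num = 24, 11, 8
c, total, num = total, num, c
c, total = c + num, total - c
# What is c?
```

Trace (tracking c):
c, total, num = (24, 11, 8)  # -> c = 24, total = 11, num = 8
c, total, num = (total, num, c)  # -> c = 11, total = 8, num = 24
c, total = (c + num, total - c)  # -> c = 35, total = -3

Answer: 35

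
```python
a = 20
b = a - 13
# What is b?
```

Trace (tracking b):
a = 20  # -> a = 20
b = a - 13  # -> b = 7

Answer: 7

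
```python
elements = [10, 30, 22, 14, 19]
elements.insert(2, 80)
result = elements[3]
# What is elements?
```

Trace (tracking elements):
elements = [10, 30, 22, 14, 19]  # -> elements = [10, 30, 22, 14, 19]
elements.insert(2, 80)  # -> elements = [10, 30, 80, 22, 14, 19]
result = elements[3]  # -> result = 22

Answer: [10, 30, 80, 22, 14, 19]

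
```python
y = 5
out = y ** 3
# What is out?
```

Answer: 125

Derivation:
Trace (tracking out):
y = 5  # -> y = 5
out = y ** 3  # -> out = 125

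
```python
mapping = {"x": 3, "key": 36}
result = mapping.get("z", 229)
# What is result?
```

Answer: 229

Derivation:
Trace (tracking result):
mapping = {'x': 3, 'key': 36}  # -> mapping = {'x': 3, 'key': 36}
result = mapping.get('z', 229)  # -> result = 229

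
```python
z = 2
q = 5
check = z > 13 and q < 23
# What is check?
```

Answer: False

Derivation:
Trace (tracking check):
z = 2  # -> z = 2
q = 5  # -> q = 5
check = z > 13 and q < 23  # -> check = False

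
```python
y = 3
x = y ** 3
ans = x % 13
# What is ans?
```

Answer: 1

Derivation:
Trace (tracking ans):
y = 3  # -> y = 3
x = y ** 3  # -> x = 27
ans = x % 13  # -> ans = 1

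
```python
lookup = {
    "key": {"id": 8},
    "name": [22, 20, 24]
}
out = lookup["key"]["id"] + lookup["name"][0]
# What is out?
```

Answer: 30

Derivation:
Trace (tracking out):
lookup = {'key': {'id': 8}, 'name': [22, 20, 24]}  # -> lookup = {'key': {'id': 8}, 'name': [22, 20, 24]}
out = lookup['key']['id'] + lookup['name'][0]  # -> out = 30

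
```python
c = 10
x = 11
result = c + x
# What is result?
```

Trace (tracking result):
c = 10  # -> c = 10
x = 11  # -> x = 11
result = c + x  # -> result = 21

Answer: 21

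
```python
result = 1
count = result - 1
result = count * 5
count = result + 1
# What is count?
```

Trace (tracking count):
result = 1  # -> result = 1
count = result - 1  # -> count = 0
result = count * 5  # -> result = 0
count = result + 1  # -> count = 1

Answer: 1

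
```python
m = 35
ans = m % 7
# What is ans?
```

Trace (tracking ans):
m = 35  # -> m = 35
ans = m % 7  # -> ans = 0

Answer: 0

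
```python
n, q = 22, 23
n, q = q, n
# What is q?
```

Trace (tracking q):
n, q = (22, 23)  # -> n = 22, q = 23
n, q = (q, n)  # -> n = 23, q = 22

Answer: 22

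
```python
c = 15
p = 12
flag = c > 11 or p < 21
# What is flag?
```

Trace (tracking flag):
c = 15  # -> c = 15
p = 12  # -> p = 12
flag = c > 11 or p < 21  # -> flag = True

Answer: True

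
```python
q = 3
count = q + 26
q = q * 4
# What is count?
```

Answer: 29

Derivation:
Trace (tracking count):
q = 3  # -> q = 3
count = q + 26  # -> count = 29
q = q * 4  # -> q = 12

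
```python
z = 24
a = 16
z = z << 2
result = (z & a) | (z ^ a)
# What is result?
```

Trace (tracking result):
z = 24  # -> z = 24
a = 16  # -> a = 16
z = z << 2  # -> z = 96
result = z & a | z ^ a  # -> result = 112

Answer: 112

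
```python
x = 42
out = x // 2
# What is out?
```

Trace (tracking out):
x = 42  # -> x = 42
out = x // 2  # -> out = 21

Answer: 21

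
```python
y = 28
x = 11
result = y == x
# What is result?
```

Answer: False

Derivation:
Trace (tracking result):
y = 28  # -> y = 28
x = 11  # -> x = 11
result = y == x  # -> result = False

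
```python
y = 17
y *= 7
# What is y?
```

Trace (tracking y):
y = 17  # -> y = 17
y *= 7  # -> y = 119

Answer: 119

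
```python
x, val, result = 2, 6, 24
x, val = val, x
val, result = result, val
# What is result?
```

Answer: 2

Derivation:
Trace (tracking result):
x, val, result = (2, 6, 24)  # -> x = 2, val = 6, result = 24
x, val = (val, x)  # -> x = 6, val = 2
val, result = (result, val)  # -> val = 24, result = 2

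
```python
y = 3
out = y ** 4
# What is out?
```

Answer: 81

Derivation:
Trace (tracking out):
y = 3  # -> y = 3
out = y ** 4  # -> out = 81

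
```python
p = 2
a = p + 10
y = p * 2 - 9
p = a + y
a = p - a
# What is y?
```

Trace (tracking y):
p = 2  # -> p = 2
a = p + 10  # -> a = 12
y = p * 2 - 9  # -> y = -5
p = a + y  # -> p = 7
a = p - a  # -> a = -5

Answer: -5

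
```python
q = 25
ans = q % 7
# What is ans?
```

Answer: 4

Derivation:
Trace (tracking ans):
q = 25  # -> q = 25
ans = q % 7  # -> ans = 4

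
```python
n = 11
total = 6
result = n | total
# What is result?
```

Trace (tracking result):
n = 11  # -> n = 11
total = 6  # -> total = 6
result = n | total  # -> result = 15

Answer: 15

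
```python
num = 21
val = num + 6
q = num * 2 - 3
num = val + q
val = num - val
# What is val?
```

Answer: 39

Derivation:
Trace (tracking val):
num = 21  # -> num = 21
val = num + 6  # -> val = 27
q = num * 2 - 3  # -> q = 39
num = val + q  # -> num = 66
val = num - val  # -> val = 39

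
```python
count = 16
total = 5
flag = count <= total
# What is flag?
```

Trace (tracking flag):
count = 16  # -> count = 16
total = 5  # -> total = 5
flag = count <= total  # -> flag = False

Answer: False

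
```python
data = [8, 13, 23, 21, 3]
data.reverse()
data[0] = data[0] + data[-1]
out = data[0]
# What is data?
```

Answer: [11, 21, 23, 13, 8]

Derivation:
Trace (tracking data):
data = [8, 13, 23, 21, 3]  # -> data = [8, 13, 23, 21, 3]
data.reverse()  # -> data = [3, 21, 23, 13, 8]
data[0] = data[0] + data[-1]  # -> data = [11, 21, 23, 13, 8]
out = data[0]  # -> out = 11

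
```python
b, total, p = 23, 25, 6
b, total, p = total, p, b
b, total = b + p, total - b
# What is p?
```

Answer: 23

Derivation:
Trace (tracking p):
b, total, p = (23, 25, 6)  # -> b = 23, total = 25, p = 6
b, total, p = (total, p, b)  # -> b = 25, total = 6, p = 23
b, total = (b + p, total - b)  # -> b = 48, total = -19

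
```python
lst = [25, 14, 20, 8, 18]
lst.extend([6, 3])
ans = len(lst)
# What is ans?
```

Answer: 7

Derivation:
Trace (tracking ans):
lst = [25, 14, 20, 8, 18]  # -> lst = [25, 14, 20, 8, 18]
lst.extend([6, 3])  # -> lst = [25, 14, 20, 8, 18, 6, 3]
ans = len(lst)  # -> ans = 7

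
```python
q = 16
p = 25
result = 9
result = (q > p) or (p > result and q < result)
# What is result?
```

Answer: False

Derivation:
Trace (tracking result):
q = 16  # -> q = 16
p = 25  # -> p = 25
result = 9  # -> result = 9
result = q > p or (p > result and q < result)  # -> result = False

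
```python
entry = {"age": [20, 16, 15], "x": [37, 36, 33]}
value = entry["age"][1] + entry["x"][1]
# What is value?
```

Trace (tracking value):
entry = {'age': [20, 16, 15], 'x': [37, 36, 33]}  # -> entry = {'age': [20, 16, 15], 'x': [37, 36, 33]}
value = entry['age'][1] + entry['x'][1]  # -> value = 52

Answer: 52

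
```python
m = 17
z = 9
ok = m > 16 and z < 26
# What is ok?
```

Answer: True

Derivation:
Trace (tracking ok):
m = 17  # -> m = 17
z = 9  # -> z = 9
ok = m > 16 and z < 26  # -> ok = True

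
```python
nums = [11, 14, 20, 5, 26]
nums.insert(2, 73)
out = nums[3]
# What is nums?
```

Trace (tracking nums):
nums = [11, 14, 20, 5, 26]  # -> nums = [11, 14, 20, 5, 26]
nums.insert(2, 73)  # -> nums = [11, 14, 73, 20, 5, 26]
out = nums[3]  # -> out = 20

Answer: [11, 14, 73, 20, 5, 26]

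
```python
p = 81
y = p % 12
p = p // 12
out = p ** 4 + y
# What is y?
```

Answer: 9

Derivation:
Trace (tracking y):
p = 81  # -> p = 81
y = p % 12  # -> y = 9
p = p // 12  # -> p = 6
out = p ** 4 + y  # -> out = 1305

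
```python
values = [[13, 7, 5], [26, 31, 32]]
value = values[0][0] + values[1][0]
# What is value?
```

Answer: 39

Derivation:
Trace (tracking value):
values = [[13, 7, 5], [26, 31, 32]]  # -> values = [[13, 7, 5], [26, 31, 32]]
value = values[0][0] + values[1][0]  # -> value = 39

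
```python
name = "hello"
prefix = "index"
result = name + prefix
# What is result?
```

Trace (tracking result):
name = 'hello'  # -> name = 'hello'
prefix = 'index'  # -> prefix = 'index'
result = name + prefix  # -> result = 'helloindex'

Answer: 'helloindex'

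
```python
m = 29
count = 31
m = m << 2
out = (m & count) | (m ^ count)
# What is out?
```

Answer: 127

Derivation:
Trace (tracking out):
m = 29  # -> m = 29
count = 31  # -> count = 31
m = m << 2  # -> m = 116
out = m & count | m ^ count  # -> out = 127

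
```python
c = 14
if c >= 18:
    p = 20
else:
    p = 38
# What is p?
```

Trace (tracking p):
c = 14  # -> c = 14
if c >= 18:  # condition is False
else:
    p = 38  # -> p = 38

Answer: 38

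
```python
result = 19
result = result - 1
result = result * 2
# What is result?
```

Answer: 36

Derivation:
Trace (tracking result):
result = 19  # -> result = 19
result = result - 1  # -> result = 18
result = result * 2  # -> result = 36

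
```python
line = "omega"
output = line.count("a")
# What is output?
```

Answer: 1

Derivation:
Trace (tracking output):
line = 'omega'  # -> line = 'omega'
output = line.count('a')  # -> output = 1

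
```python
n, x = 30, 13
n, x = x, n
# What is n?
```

Trace (tracking n):
n, x = (30, 13)  # -> n = 30, x = 13
n, x = (x, n)  # -> n = 13, x = 30

Answer: 13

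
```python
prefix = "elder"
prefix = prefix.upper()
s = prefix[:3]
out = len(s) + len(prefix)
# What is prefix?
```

Answer: 'ELDER'

Derivation:
Trace (tracking prefix):
prefix = 'elder'  # -> prefix = 'elder'
prefix = prefix.upper()  # -> prefix = 'ELDER'
s = prefix[:3]  # -> s = 'ELD'
out = len(s) + len(prefix)  # -> out = 8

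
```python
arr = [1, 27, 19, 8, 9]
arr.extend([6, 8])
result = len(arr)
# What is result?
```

Answer: 7

Derivation:
Trace (tracking result):
arr = [1, 27, 19, 8, 9]  # -> arr = [1, 27, 19, 8, 9]
arr.extend([6, 8])  # -> arr = [1, 27, 19, 8, 9, 6, 8]
result = len(arr)  # -> result = 7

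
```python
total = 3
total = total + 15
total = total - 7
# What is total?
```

Answer: 11

Derivation:
Trace (tracking total):
total = 3  # -> total = 3
total = total + 15  # -> total = 18
total = total - 7  # -> total = 11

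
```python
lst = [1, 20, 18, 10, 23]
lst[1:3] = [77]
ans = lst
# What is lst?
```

Answer: [1, 77, 10, 23]

Derivation:
Trace (tracking lst):
lst = [1, 20, 18, 10, 23]  # -> lst = [1, 20, 18, 10, 23]
lst[1:3] = [77]  # -> lst = [1, 77, 10, 23]
ans = lst  # -> ans = [1, 77, 10, 23]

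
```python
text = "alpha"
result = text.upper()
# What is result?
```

Trace (tracking result):
text = 'alpha'  # -> text = 'alpha'
result = text.upper()  # -> result = 'ALPHA'

Answer: 'ALPHA'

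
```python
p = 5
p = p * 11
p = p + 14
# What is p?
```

Trace (tracking p):
p = 5  # -> p = 5
p = p * 11  # -> p = 55
p = p + 14  # -> p = 69

Answer: 69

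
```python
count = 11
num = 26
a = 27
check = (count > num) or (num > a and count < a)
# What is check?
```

Answer: False

Derivation:
Trace (tracking check):
count = 11  # -> count = 11
num = 26  # -> num = 26
a = 27  # -> a = 27
check = count > num or (num > a and count < a)  # -> check = False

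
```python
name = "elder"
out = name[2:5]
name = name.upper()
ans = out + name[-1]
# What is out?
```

Trace (tracking out):
name = 'elder'  # -> name = 'elder'
out = name[2:5]  # -> out = 'der'
name = name.upper()  # -> name = 'ELDER'
ans = out + name[-1]  # -> ans = 'derR'

Answer: 'der'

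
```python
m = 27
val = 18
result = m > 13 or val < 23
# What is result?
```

Answer: True

Derivation:
Trace (tracking result):
m = 27  # -> m = 27
val = 18  # -> val = 18
result = m > 13 or val < 23  # -> result = True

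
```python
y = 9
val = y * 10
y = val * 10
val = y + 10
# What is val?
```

Trace (tracking val):
y = 9  # -> y = 9
val = y * 10  # -> val = 90
y = val * 10  # -> y = 900
val = y + 10  # -> val = 910

Answer: 910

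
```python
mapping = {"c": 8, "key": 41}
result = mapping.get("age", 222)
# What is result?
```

Answer: 222

Derivation:
Trace (tracking result):
mapping = {'c': 8, 'key': 41}  # -> mapping = {'c': 8, 'key': 41}
result = mapping.get('age', 222)  # -> result = 222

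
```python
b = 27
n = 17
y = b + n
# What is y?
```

Trace (tracking y):
b = 27  # -> b = 27
n = 17  # -> n = 17
y = b + n  # -> y = 44

Answer: 44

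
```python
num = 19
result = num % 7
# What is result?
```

Answer: 5

Derivation:
Trace (tracking result):
num = 19  # -> num = 19
result = num % 7  # -> result = 5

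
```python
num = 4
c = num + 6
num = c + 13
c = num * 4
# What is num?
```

Trace (tracking num):
num = 4  # -> num = 4
c = num + 6  # -> c = 10
num = c + 13  # -> num = 23
c = num * 4  # -> c = 92

Answer: 23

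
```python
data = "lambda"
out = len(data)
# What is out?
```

Trace (tracking out):
data = 'lambda'  # -> data = 'lambda'
out = len(data)  # -> out = 6

Answer: 6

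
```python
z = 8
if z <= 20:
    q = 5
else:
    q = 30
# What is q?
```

Trace (tracking q):
z = 8  # -> z = 8
if z <= 20:  # condition is True
    q = 5  # -> q = 5

Answer: 5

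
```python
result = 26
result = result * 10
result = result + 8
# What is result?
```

Trace (tracking result):
result = 26  # -> result = 26
result = result * 10  # -> result = 260
result = result + 8  # -> result = 268

Answer: 268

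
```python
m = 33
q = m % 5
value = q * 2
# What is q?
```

Trace (tracking q):
m = 33  # -> m = 33
q = m % 5  # -> q = 3
value = q * 2  # -> value = 6

Answer: 3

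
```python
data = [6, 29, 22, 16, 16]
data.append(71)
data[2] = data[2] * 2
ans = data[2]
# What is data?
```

Answer: [6, 29, 44, 16, 16, 71]

Derivation:
Trace (tracking data):
data = [6, 29, 22, 16, 16]  # -> data = [6, 29, 22, 16, 16]
data.append(71)  # -> data = [6, 29, 22, 16, 16, 71]
data[2] = data[2] * 2  # -> data = [6, 29, 44, 16, 16, 71]
ans = data[2]  # -> ans = 44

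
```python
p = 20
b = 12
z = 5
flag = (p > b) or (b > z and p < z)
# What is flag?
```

Trace (tracking flag):
p = 20  # -> p = 20
b = 12  # -> b = 12
z = 5  # -> z = 5
flag = p > b or (b > z and p < z)  # -> flag = True

Answer: True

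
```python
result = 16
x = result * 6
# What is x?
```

Answer: 96

Derivation:
Trace (tracking x):
result = 16  # -> result = 16
x = result * 6  # -> x = 96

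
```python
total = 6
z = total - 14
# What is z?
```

Trace (tracking z):
total = 6  # -> total = 6
z = total - 14  # -> z = -8

Answer: -8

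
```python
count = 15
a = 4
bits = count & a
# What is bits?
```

Trace (tracking bits):
count = 15  # -> count = 15
a = 4  # -> a = 4
bits = count & a  # -> bits = 4

Answer: 4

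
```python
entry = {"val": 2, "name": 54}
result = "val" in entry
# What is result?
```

Answer: True

Derivation:
Trace (tracking result):
entry = {'val': 2, 'name': 54}  # -> entry = {'val': 2, 'name': 54}
result = 'val' in entry  # -> result = True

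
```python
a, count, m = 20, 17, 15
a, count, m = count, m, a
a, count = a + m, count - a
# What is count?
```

Trace (tracking count):
a, count, m = (20, 17, 15)  # -> a = 20, count = 17, m = 15
a, count, m = (count, m, a)  # -> a = 17, count = 15, m = 20
a, count = (a + m, count - a)  # -> a = 37, count = -2

Answer: -2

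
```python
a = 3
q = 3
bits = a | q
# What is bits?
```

Trace (tracking bits):
a = 3  # -> a = 3
q = 3  # -> q = 3
bits = a | q  # -> bits = 3

Answer: 3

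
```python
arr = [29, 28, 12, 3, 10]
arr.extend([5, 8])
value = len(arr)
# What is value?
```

Answer: 7

Derivation:
Trace (tracking value):
arr = [29, 28, 12, 3, 10]  # -> arr = [29, 28, 12, 3, 10]
arr.extend([5, 8])  # -> arr = [29, 28, 12, 3, 10, 5, 8]
value = len(arr)  # -> value = 7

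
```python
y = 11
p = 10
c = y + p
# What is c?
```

Answer: 21

Derivation:
Trace (tracking c):
y = 11  # -> y = 11
p = 10  # -> p = 10
c = y + p  # -> c = 21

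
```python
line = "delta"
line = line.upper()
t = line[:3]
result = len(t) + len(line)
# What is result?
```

Trace (tracking result):
line = 'delta'  # -> line = 'delta'
line = line.upper()  # -> line = 'DELTA'
t = line[:3]  # -> t = 'DEL'
result = len(t) + len(line)  # -> result = 8

Answer: 8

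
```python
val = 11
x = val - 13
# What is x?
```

Trace (tracking x):
val = 11  # -> val = 11
x = val - 13  # -> x = -2

Answer: -2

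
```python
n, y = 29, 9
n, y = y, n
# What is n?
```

Answer: 9

Derivation:
Trace (tracking n):
n, y = (29, 9)  # -> n = 29, y = 9
n, y = (y, n)  # -> n = 9, y = 29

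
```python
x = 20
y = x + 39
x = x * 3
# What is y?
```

Trace (tracking y):
x = 20  # -> x = 20
y = x + 39  # -> y = 59
x = x * 3  # -> x = 60

Answer: 59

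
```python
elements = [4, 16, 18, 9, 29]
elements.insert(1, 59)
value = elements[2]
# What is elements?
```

Trace (tracking elements):
elements = [4, 16, 18, 9, 29]  # -> elements = [4, 16, 18, 9, 29]
elements.insert(1, 59)  # -> elements = [4, 59, 16, 18, 9, 29]
value = elements[2]  # -> value = 16

Answer: [4, 59, 16, 18, 9, 29]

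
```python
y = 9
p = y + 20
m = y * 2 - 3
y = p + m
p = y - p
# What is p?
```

Answer: 15

Derivation:
Trace (tracking p):
y = 9  # -> y = 9
p = y + 20  # -> p = 29
m = y * 2 - 3  # -> m = 15
y = p + m  # -> y = 44
p = y - p  # -> p = 15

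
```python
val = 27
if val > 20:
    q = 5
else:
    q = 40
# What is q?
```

Answer: 5

Derivation:
Trace (tracking q):
val = 27  # -> val = 27
if val > 20:  # condition is True
    q = 5  # -> q = 5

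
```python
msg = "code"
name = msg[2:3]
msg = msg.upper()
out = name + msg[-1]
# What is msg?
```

Answer: 'CODE'

Derivation:
Trace (tracking msg):
msg = 'code'  # -> msg = 'code'
name = msg[2:3]  # -> name = 'd'
msg = msg.upper()  # -> msg = 'CODE'
out = name + msg[-1]  # -> out = 'dE'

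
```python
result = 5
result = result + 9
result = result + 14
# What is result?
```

Answer: 28

Derivation:
Trace (tracking result):
result = 5  # -> result = 5
result = result + 9  # -> result = 14
result = result + 14  # -> result = 28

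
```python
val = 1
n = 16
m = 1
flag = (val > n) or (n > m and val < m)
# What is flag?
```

Answer: False

Derivation:
Trace (tracking flag):
val = 1  # -> val = 1
n = 16  # -> n = 16
m = 1  # -> m = 1
flag = val > n or (n > m and val < m)  # -> flag = False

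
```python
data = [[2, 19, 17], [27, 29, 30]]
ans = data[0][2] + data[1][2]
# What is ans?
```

Trace (tracking ans):
data = [[2, 19, 17], [27, 29, 30]]  # -> data = [[2, 19, 17], [27, 29, 30]]
ans = data[0][2] + data[1][2]  # -> ans = 47

Answer: 47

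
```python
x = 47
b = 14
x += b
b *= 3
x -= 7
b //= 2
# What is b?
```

Trace (tracking b):
x = 47  # -> x = 47
b = 14  # -> b = 14
x += b  # -> x = 61
b *= 3  # -> b = 42
x -= 7  # -> x = 54
b //= 2  # -> b = 21

Answer: 21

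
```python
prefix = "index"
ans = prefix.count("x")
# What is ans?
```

Trace (tracking ans):
prefix = 'index'  # -> prefix = 'index'
ans = prefix.count('x')  # -> ans = 1

Answer: 1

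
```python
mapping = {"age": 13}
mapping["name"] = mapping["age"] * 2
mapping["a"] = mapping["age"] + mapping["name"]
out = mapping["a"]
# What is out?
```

Answer: 39

Derivation:
Trace (tracking out):
mapping = {'age': 13}  # -> mapping = {'age': 13}
mapping['name'] = mapping['age'] * 2  # -> mapping = {'age': 13, 'name': 26}
mapping['a'] = mapping['age'] + mapping['name']  # -> mapping = {'age': 13, 'name': 26, 'a': 39}
out = mapping['a']  # -> out = 39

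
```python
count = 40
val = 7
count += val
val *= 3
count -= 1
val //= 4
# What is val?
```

Answer: 5

Derivation:
Trace (tracking val):
count = 40  # -> count = 40
val = 7  # -> val = 7
count += val  # -> count = 47
val *= 3  # -> val = 21
count -= 1  # -> count = 46
val //= 4  # -> val = 5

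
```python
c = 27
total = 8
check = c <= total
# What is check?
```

Answer: False

Derivation:
Trace (tracking check):
c = 27  # -> c = 27
total = 8  # -> total = 8
check = c <= total  # -> check = False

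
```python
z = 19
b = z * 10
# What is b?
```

Answer: 190

Derivation:
Trace (tracking b):
z = 19  # -> z = 19
b = z * 10  # -> b = 190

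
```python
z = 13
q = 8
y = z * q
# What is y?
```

Answer: 104

Derivation:
Trace (tracking y):
z = 13  # -> z = 13
q = 8  # -> q = 8
y = z * q  # -> y = 104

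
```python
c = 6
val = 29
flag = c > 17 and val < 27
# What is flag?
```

Trace (tracking flag):
c = 6  # -> c = 6
val = 29  # -> val = 29
flag = c > 17 and val < 27  # -> flag = False

Answer: False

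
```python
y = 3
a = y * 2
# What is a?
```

Trace (tracking a):
y = 3  # -> y = 3
a = y * 2  # -> a = 6

Answer: 6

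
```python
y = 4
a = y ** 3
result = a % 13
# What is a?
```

Answer: 64

Derivation:
Trace (tracking a):
y = 4  # -> y = 4
a = y ** 3  # -> a = 64
result = a % 13  # -> result = 12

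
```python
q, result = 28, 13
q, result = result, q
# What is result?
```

Answer: 28

Derivation:
Trace (tracking result):
q, result = (28, 13)  # -> q = 28, result = 13
q, result = (result, q)  # -> q = 13, result = 28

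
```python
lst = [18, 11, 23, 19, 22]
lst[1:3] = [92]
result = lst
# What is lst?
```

Trace (tracking lst):
lst = [18, 11, 23, 19, 22]  # -> lst = [18, 11, 23, 19, 22]
lst[1:3] = [92]  # -> lst = [18, 92, 19, 22]
result = lst  # -> result = [18, 92, 19, 22]

Answer: [18, 92, 19, 22]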